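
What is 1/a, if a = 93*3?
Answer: 1/279 ≈ 0.0035842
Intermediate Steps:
a = 279
1/a = 1/279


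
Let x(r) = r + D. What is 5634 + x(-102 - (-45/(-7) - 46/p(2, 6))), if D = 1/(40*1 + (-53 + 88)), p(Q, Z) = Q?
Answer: 2913007/525 ≈ 5548.6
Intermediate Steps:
D = 1/75 (D = 1/(40 + 35) = 1/75 ≈ 0.013333)
x(r) = 1/75 + r (x(r) = r + 1/75 = 1/75 + r)
5634 + x(-102 - (-45/(-7) - 46/p(2, 6))) = 5634 + (1/75 + (-102 - (-45/(-7) - 46/2))) = 5634 + (1/75 + (-102 - (-45*(-⅐) - 46*½))) = 5634 + (1/75 + (-102 - (45/7 - 23))) = 5634 + (1/75 + (-102 - 1*(-116/7))) = 5634 + (1/75 + (-102 + 116/7)) = 5634 + (1/75 - 598/7) = 5634 - 44843/525 = 2913007/525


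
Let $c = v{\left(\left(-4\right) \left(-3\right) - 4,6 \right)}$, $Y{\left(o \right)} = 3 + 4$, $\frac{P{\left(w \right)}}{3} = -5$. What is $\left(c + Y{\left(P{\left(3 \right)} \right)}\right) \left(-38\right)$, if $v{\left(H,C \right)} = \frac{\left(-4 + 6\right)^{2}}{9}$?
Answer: $- \frac{2546}{9} \approx -282.89$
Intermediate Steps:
$P{\left(w \right)} = -15$ ($P{\left(w \right)} = 3 \left(-5\right) = -15$)
$Y{\left(o \right)} = 7$
$v{\left(H,C \right)} = \frac{4}{9}$ ($v{\left(H,C \right)} = 2^{2} \cdot \frac{1}{9} = 4 \cdot \frac{1}{9} = \frac{4}{9}$)
$c = \frac{4}{9} \approx 0.44444$
$\left(c + Y{\left(P{\left(3 \right)} \right)}\right) \left(-38\right) = \left(\frac{4}{9} + 7\right) \left(-38\right) = \frac{67}{9} \left(-38\right) = - \frac{2546}{9}$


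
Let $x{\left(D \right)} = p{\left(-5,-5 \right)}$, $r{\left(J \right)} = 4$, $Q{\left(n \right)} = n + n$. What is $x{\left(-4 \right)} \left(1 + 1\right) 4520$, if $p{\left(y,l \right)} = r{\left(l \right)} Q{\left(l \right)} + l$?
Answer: $-406800$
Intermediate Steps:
$Q{\left(n \right)} = 2 n$
$p{\left(y,l \right)} = 9 l$ ($p{\left(y,l \right)} = 4 \cdot 2 l + l = 8 l + l = 9 l$)
$x{\left(D \right)} = -45$ ($x{\left(D \right)} = 9 \left(-5\right) = -45$)
$x{\left(-4 \right)} \left(1 + 1\right) 4520 = - 45 \left(1 + 1\right) 4520 = \left(-45\right) 2 \cdot 4520 = \left(-90\right) 4520 = -406800$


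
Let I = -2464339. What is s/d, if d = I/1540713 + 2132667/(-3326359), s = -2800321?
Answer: 14351545864729423407/11483103983272 ≈ 1.2498e+6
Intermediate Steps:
d = -11483103983272/5124964553967 (d = -2464339/1540713 + 2132667/(-3326359) = -2464339*1/1540713 + 2132667*(-1/3326359) = -2464339/1540713 - 2132667/3326359 = -11483103983272/5124964553967 ≈ -2.2406)
s/d = -2800321/(-11483103983272/5124964553967) = -2800321*(-5124964553967/11483103983272) = 14351545864729423407/11483103983272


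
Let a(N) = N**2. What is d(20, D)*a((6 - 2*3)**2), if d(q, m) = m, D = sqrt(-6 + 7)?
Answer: 0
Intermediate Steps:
D = 1 (D = sqrt(1) = 1)
d(20, D)*a((6 - 2*3)**2) = 1*((6 - 2*3)**2)**2 = 1*((6 - 6)**2)**2 = 1*(0**2)**2 = 1*0**2 = 1*0 = 0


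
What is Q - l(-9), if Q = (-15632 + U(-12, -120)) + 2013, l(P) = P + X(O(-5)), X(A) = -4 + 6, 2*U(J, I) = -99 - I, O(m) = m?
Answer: -27203/2 ≈ -13602.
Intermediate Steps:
U(J, I) = -99/2 - I/2 (U(J, I) = (-99 - I)/2 = -99/2 - I/2)
X(A) = 2
l(P) = 2 + P (l(P) = P + 2 = 2 + P)
Q = -27217/2 (Q = (-15632 + (-99/2 - ½*(-120))) + 2013 = (-15632 + (-99/2 + 60)) + 2013 = (-15632 + 21/2) + 2013 = -31243/2 + 2013 = -27217/2 ≈ -13609.)
Q - l(-9) = -27217/2 - (2 - 9) = -27217/2 - 1*(-7) = -27217/2 + 7 = -27203/2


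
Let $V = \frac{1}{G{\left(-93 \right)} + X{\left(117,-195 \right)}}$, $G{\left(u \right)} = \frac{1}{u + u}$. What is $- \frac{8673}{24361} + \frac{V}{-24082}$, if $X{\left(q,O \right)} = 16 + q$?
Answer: $- \frac{2583326581614}{7256124024337} \approx -0.35602$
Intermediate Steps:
$G{\left(u \right)} = \frac{1}{2 u}$
$V = \frac{186}{24737}$ ($V = \frac{1}{\frac{1}{2 \left(-93\right)} + \left(16 + 117\right)} = \frac{1}{\frac{1}{2} \left(- \frac{1}{93}\right) + 133} = \frac{1}{- \frac{1}{186} + 133} = \frac{1}{\frac{24737}{186}} = \frac{186}{24737} \approx 0.0075191$)
$- \frac{8673}{24361} + \frac{V}{-24082} = - \frac{8673}{24361} + \frac{186}{24737 \left(-24082\right)} = \left(-8673\right) \frac{1}{24361} + \frac{186}{24737} \left(- \frac{1}{24082}\right) = - \frac{8673}{24361} - \frac{93}{297858217} = - \frac{2583326581614}{7256124024337}$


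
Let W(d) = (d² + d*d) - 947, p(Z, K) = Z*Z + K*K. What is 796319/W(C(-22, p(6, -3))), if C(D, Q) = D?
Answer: 796319/21 ≈ 37920.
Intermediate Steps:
p(Z, K) = K² + Z² (p(Z, K) = Z² + K² = K² + Z²)
W(d) = -947 + 2*d² (W(d) = (d² + d²) - 947 = 2*d² - 947 = -947 + 2*d²)
796319/W(C(-22, p(6, -3))) = 796319/(-947 + 2*(-22)²) = 796319/(-947 + 2*484) = 796319/(-947 + 968) = 796319/21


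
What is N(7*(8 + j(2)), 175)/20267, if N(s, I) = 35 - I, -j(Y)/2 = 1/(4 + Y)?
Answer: -140/20267 ≈ -0.0069078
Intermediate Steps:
j(Y) = -2/(4 + Y)
N(7*(8 + j(2)), 175)/20267 = (35 - 1*175)/20267 = (35 - 175)*(1/20267) = -140*1/20267 = -140/20267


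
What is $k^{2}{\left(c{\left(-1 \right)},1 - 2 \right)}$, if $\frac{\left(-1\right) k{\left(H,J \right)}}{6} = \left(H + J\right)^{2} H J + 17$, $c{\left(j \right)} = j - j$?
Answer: $10404$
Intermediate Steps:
$c{\left(j \right)} = 0$
$k{\left(H,J \right)} = -102 - 6 H J \left(H + J\right)^{2}$ ($k{\left(H,J \right)} = - 6 \left(\left(H + J\right)^{2} H J + 17\right) = - 6 \left(H \left(H + J\right)^{2} J + 17\right) = - 6 \left(H J \left(H + J\right)^{2} + 17\right) = - 6 \left(17 + H J \left(H + J\right)^{2}\right) = -102 - 6 H J \left(H + J\right)^{2}$)
$k^{2}{\left(c{\left(-1 \right)},1 - 2 \right)} = \left(-102 - 0 \left(1 - 2\right) \left(0 + \left(1 - 2\right)\right)^{2}\right)^{2} = \left(-102 - 0 \left(-1\right) \left(0 - 1\right)^{2}\right)^{2} = \left(-102 - 0 \left(-1\right) \left(-1\right)^{2}\right)^{2} = \left(-102 - 0 \left(-1\right) 1\right)^{2} = \left(-102 + 0\right)^{2} = \left(-102\right)^{2} = 10404$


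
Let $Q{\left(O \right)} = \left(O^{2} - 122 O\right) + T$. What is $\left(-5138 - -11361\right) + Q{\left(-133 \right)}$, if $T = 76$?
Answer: $40214$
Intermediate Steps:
$Q{\left(O \right)} = 76 + O^{2} - 122 O$ ($Q{\left(O \right)} = \left(O^{2} - 122 O\right) + 76 = 76 + O^{2} - 122 O$)
$\left(-5138 - -11361\right) + Q{\left(-133 \right)} = \left(-5138 - -11361\right) + \left(76 + \left(-133\right)^{2} - -16226\right) = \left(-5138 + 11361\right) + \left(76 + 17689 + 16226\right) = 6223 + 33991 = 40214$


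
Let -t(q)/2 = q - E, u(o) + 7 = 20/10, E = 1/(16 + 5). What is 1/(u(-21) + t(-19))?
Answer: 21/695 ≈ 0.030216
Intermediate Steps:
E = 1/21 ≈ 0.047619
u(o) = -5 (u(o) = -7 + 20/10 = -7 + 20*(1/10) = -7 + 2 = -5)
t(q) = 2/21 - 2*q (t(q) = -2*(q - 1*1/21) = -2*(q - 1/21) = -2*(-1/21 + q) = 2/21 - 2*q)
1/(u(-21) + t(-19)) = 1/(-5 + (2/21 - 2*(-19))) = 1/(-5 + (2/21 + 38)) = 1/(-5 + 800/21) = 1/(695/21) = 21/695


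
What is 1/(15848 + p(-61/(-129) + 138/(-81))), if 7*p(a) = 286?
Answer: 7/111222 ≈ 6.2937e-5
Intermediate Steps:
p(a) = 286/7 (p(a) = (⅐)*286 = 286/7)
1/(15848 + p(-61/(-129) + 138/(-81))) = 1/(15848 + 286/7) = 1/(111222/7) = 7/111222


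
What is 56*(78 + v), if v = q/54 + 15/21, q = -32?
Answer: 118120/27 ≈ 4374.8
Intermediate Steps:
v = 23/189 (v = -32/54 + 15/21 = -32*1/54 + 15*(1/21) = -16/27 + 5/7 = 23/189 ≈ 0.12169)
56*(78 + v) = 56*(78 + 23/189) = 56*(14765/189) = 118120/27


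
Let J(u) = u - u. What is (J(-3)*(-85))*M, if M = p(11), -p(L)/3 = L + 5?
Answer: 0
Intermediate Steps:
p(L) = -15 - 3*L (p(L) = -3*(L + 5) = -3*(5 + L) = -15 - 3*L)
J(u) = 0
M = -48 (M = -15 - 3*11 = -15 - 33 = -48)
(J(-3)*(-85))*M = (0*(-85))*(-48) = 0*(-48) = 0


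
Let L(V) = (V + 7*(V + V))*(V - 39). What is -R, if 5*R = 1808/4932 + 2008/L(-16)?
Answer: -351761/3390750 ≈ -0.10374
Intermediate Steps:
L(V) = 15*V*(-39 + V) (L(V) = (V + 7*(2*V))*(-39 + V) = (V + 14*V)*(-39 + V) = (15*V)*(-39 + V) = 15*V*(-39 + V))
R = 351761/3390750 (R = (1808/4932 + 2008/((15*(-16)*(-39 - 16))))/5 = (1808*(1/4932) + 2008/((15*(-16)*(-55))))/5 = (452/1233 + 2008/13200)/5 = (452/1233 + 2008*(1/13200))/5 = (452/1233 + 251/1650)/5 = (⅕)*(351761/678150) = 351761/3390750 ≈ 0.10374)
-R = -1*351761/3390750 = -351761/3390750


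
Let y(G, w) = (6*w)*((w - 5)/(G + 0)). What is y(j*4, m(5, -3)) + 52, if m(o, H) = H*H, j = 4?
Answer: 131/2 ≈ 65.500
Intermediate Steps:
m(o, H) = H**2
y(G, w) = 6*w*(-5 + w)/G (y(G, w) = (6*w)*((-5 + w)/G) = 6*w*(-5 + w)/G)
y(j*4, m(5, -3)) + 52 = 6*(-3)**2*(-5 + (-3)**2)/(4*4) + 52 = 6*9*(-5 + 9)/16 + 52 = 6*9*(1/16)*4 + 52 = 27/2 + 52 = 131/2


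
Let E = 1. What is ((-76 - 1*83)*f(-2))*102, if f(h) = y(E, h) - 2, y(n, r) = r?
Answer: 64872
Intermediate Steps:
f(h) = -2 + h (f(h) = h - 2 = -2 + h)
((-76 - 1*83)*f(-2))*102 = ((-76 - 1*83)*(-2 - 2))*102 = ((-76 - 83)*(-4))*102 = -159*(-4)*102 = 636*102 = 64872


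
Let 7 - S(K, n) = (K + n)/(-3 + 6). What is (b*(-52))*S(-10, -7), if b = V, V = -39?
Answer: 25688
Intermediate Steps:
b = -39
S(K, n) = 7 - K/3 - n/3 (S(K, n) = 7 - (K + n)/(-3 + 6) = 7 - (K + n)/3 = 7 - (K/3 + n/3) = 7 + (-K/3 - n/3) = 7 - K/3 - n/3)
(b*(-52))*S(-10, -7) = (-39*(-52))*(7 - ⅓*(-10) - ⅓*(-7)) = 2028*(7 + 10/3 + 7/3) = 2028*(38/3) = 25688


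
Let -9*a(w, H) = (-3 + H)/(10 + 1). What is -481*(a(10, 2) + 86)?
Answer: -4095715/99 ≈ -41371.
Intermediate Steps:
a(w, H) = 1/33 - H/99 (a(w, H) = -(-3 + H)/(9*(10 + 1)) = -(-3 + H)/(9*11) = -(-3/11 + H/11)/9 = 1/33 - H/99)
-481*(a(10, 2) + 86) = -481*((1/33 - 1/99*2) + 86) = -481*((1/33 - 2/99) + 86) = -481*(1/99 + 86) = -481*8515/99 = -4095715/99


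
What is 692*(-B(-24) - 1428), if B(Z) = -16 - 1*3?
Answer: -975028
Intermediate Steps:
B(Z) = -19 (B(Z) = -16 - 3 = -19)
692*(-B(-24) - 1428) = 692*(-1*(-19) - 1428) = 692*(19 - 1428) = 692*(-1409) = -975028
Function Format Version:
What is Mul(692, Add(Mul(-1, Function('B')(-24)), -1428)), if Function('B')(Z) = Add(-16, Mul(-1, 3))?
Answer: -975028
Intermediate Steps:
Function('B')(Z) = -19 (Function('B')(Z) = Add(-16, -3) = -19)
Mul(692, Add(Mul(-1, Function('B')(-24)), -1428)) = Mul(692, Add(Mul(-1, -19), -1428)) = Mul(692, Add(19, -1428)) = Mul(692, -1409) = -975028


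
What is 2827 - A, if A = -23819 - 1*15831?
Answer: 42477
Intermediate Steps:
A = -39650 (A = -23819 - 15831 = -39650)
2827 - A = 2827 - 1*(-39650) = 2827 + 39650 = 42477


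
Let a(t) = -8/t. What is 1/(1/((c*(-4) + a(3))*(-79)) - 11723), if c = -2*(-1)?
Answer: -2528/29635741 ≈ -8.5302e-5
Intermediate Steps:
c = 2
1/(1/((c*(-4) + a(3))*(-79)) - 11723) = 1/(1/((2*(-4) - 8/3)*(-79)) - 11723) = 1/(1/((-8 - 8*⅓)*(-79)) - 11723) = 1/(1/((-8 - 8/3)*(-79)) - 11723) = 1/(1/(-32/3*(-79)) - 11723) = 1/(1/(2528/3) - 11723) = 1/(3/2528 - 11723) = 1/(-29635741/2528) = -2528/29635741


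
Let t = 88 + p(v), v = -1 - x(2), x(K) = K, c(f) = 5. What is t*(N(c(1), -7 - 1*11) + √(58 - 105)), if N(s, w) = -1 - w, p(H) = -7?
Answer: 1377 + 81*I*√47 ≈ 1377.0 + 555.31*I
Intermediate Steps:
v = -3 (v = -1 - 1*2 = -1 - 2 = -3)
t = 81 (t = 88 - 7 = 81)
t*(N(c(1), -7 - 1*11) + √(58 - 105)) = 81*((-1 - (-7 - 1*11)) + √(58 - 105)) = 81*((-1 - (-7 - 11)) + √(-47)) = 81*((-1 - 1*(-18)) + I*√47) = 81*((-1 + 18) + I*√47) = 81*(17 + I*√47) = 1377 + 81*I*√47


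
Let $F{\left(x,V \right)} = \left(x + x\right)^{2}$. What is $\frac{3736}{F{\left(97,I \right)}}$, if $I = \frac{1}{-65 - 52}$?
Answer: $\frac{934}{9409} \approx 0.099267$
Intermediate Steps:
$I = - \frac{1}{117}$ ($I = \frac{1}{-117} = - \frac{1}{117} \approx -0.008547$)
$F{\left(x,V \right)} = 4 x^{2}$ ($F{\left(x,V \right)} = \left(2 x\right)^{2} = 4 x^{2}$)
$\frac{3736}{F{\left(97,I \right)}} = \frac{3736}{4 \cdot 97^{2}} = \frac{3736}{4 \cdot 9409} = \frac{3736}{37636} = 3736 \cdot \frac{1}{37636} = \frac{934}{9409}$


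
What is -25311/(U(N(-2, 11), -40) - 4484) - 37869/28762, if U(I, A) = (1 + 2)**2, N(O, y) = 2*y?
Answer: 558531207/128709950 ≈ 4.3395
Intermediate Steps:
U(I, A) = 9 (U(I, A) = 3**2 = 9)
-25311/(U(N(-2, 11), -40) - 4484) - 37869/28762 = -25311/(9 - 4484) - 37869/28762 = -25311/(-4475) - 37869*1/28762 = -25311*(-1/4475) - 37869/28762 = 25311/4475 - 37869/28762 = 558531207/128709950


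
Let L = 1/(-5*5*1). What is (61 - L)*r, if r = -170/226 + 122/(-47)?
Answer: -27133806/132775 ≈ -204.36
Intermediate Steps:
r = -17781/5311 (r = -170*1/226 + 122*(-1/47) = -85/113 - 122/47 = -17781/5311 ≈ -3.3480)
L = -1/25 (L = 1/(-25*1) = 1/(-25) = -1/25 ≈ -0.040000)
(61 - L)*r = (61 - 1*(-1/25))*(-17781/5311) = (61 + 1/25)*(-17781/5311) = (1526/25)*(-17781/5311) = -27133806/132775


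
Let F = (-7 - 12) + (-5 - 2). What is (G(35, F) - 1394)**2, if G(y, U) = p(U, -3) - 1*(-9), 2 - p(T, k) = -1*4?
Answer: 1901641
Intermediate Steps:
F = -26 (F = -19 - 7 = -26)
p(T, k) = 6 (p(T, k) = 2 - (-1)*4 = 2 - 1*(-4) = 2 + 4 = 6)
G(y, U) = 15 (G(y, U) = 6 - 1*(-9) = 6 + 9 = 15)
(G(35, F) - 1394)**2 = (15 - 1394)**2 = (-1379)**2 = 1901641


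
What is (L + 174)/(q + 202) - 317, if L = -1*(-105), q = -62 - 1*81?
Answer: -18424/59 ≈ -312.27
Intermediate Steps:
q = -143 (q = -62 - 81 = -143)
L = 105
(L + 174)/(q + 202) - 317 = (105 + 174)/(-143 + 202) - 317 = 279/59 - 317 = -18424/59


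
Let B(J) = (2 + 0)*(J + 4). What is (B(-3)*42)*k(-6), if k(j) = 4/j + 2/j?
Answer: -84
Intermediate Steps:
B(J) = 8 + 2*J (B(J) = 2*(4 + J) = 8 + 2*J)
k(j) = 6/j
(B(-3)*42)*k(-6) = ((8 + 2*(-3))*42)*(6/(-6)) = ((8 - 6)*42)*(6*(-⅙)) = (2*42)*(-1) = 84*(-1) = -84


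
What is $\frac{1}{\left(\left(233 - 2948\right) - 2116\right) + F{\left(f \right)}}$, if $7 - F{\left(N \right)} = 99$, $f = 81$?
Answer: $- \frac{1}{4923} \approx -0.00020313$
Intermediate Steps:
$F{\left(N \right)} = -92$ ($F{\left(N \right)} = 7 - 99 = -92$)
$\frac{1}{\left(\left(233 - 2948\right) - 2116\right) + F{\left(f \right)}} = \frac{1}{\left(\left(233 - 2948\right) - 2116\right) - 92} = \frac{1}{\left(-2715 - 2116\right) - 92} = \frac{1}{-4831 - 92} = \frac{1}{-4923} = - \frac{1}{4923}$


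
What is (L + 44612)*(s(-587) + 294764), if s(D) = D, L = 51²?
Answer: 13888978701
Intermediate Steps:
L = 2601
(L + 44612)*(s(-587) + 294764) = (2601 + 44612)*(-587 + 294764) = 47213*294177 = 13888978701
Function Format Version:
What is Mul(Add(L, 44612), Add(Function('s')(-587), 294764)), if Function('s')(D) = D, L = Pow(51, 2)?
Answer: 13888978701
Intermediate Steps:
L = 2601
Mul(Add(L, 44612), Add(Function('s')(-587), 294764)) = Mul(Add(2601, 44612), Add(-587, 294764)) = Mul(47213, 294177) = 13888978701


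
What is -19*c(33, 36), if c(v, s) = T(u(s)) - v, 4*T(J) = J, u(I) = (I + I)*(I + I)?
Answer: -23997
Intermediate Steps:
u(I) = 4*I² (u(I) = (2*I)*(2*I) = 4*I²)
T(J) = J/4
c(v, s) = s² - v (c(v, s) = (4*s²)/4 - v = s² - v)
-19*c(33, 36) = -19*(36² - 1*33) = -19*(1296 - 33) = -19*1263 = -23997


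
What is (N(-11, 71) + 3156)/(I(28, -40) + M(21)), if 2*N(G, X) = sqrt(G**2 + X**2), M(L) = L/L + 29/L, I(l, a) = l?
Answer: 33138/319 + 21*sqrt(5162)/1276 ≈ 105.06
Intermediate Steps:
M(L) = 1 + 29/L
N(G, X) = sqrt(G**2 + X**2)/2
(N(-11, 71) + 3156)/(I(28, -40) + M(21)) = (sqrt((-11)**2 + 71**2)/2 + 3156)/(28 + (29 + 21)/21) = (sqrt(121 + 5041)/2 + 3156)/(28 + (1/21)*50) = (sqrt(5162)/2 + 3156)/(28 + 50/21) = (3156 + sqrt(5162)/2)/(638/21) = (3156 + sqrt(5162)/2)*(21/638) = 33138/319 + 21*sqrt(5162)/1276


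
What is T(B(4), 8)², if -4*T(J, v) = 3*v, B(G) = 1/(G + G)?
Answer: 36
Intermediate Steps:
B(G) = 1/(2*G)
T(J, v) = -3*v/4
T(B(4), 8)² = (-¾*8)² = (-6)² = 36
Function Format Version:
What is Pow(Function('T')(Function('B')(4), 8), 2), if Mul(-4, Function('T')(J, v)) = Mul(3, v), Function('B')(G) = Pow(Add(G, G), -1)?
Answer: 36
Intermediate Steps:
Function('B')(G) = Mul(Rational(1, 2), Pow(G, -1)) (Function('B')(G) = Pow(Mul(2, G), -1) = Mul(Rational(1, 2), Pow(G, -1)))
Function('T')(J, v) = Mul(Rational(-3, 4), v) (Function('T')(J, v) = Mul(Rational(-1, 4), Mul(3, v)) = Mul(Rational(-3, 4), v))
Pow(Function('T')(Function('B')(4), 8), 2) = Pow(Mul(Rational(-3, 4), 8), 2) = Pow(-6, 2) = 36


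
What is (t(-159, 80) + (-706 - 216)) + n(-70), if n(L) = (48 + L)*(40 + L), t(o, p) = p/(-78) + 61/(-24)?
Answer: -27619/104 ≈ -265.57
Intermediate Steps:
t(o, p) = -61/24 - p/78 (t(o, p) = p*(-1/78) + 61*(-1/24) = -p/78 - 61/24 = -61/24 - p/78)
n(L) = (40 + L)*(48 + L)
(t(-159, 80) + (-706 - 216)) + n(-70) = ((-61/24 - 1/78*80) + (-706 - 216)) + (1920 + (-70)² + 88*(-70)) = ((-61/24 - 40/39) - 922) + (1920 + 4900 - 6160) = (-371/104 - 922) + 660 = -96259/104 + 660 = -27619/104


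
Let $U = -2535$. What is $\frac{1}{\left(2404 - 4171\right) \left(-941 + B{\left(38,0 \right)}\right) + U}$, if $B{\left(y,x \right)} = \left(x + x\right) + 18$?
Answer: $\frac{1}{1628406} \approx 6.141 \cdot 10^{-7}$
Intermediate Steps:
$B{\left(y,x \right)} = 18 + 2 x$ ($B{\left(y,x \right)} = 2 x + 18 = 18 + 2 x$)
$\frac{1}{\left(2404 - 4171\right) \left(-941 + B{\left(38,0 \right)}\right) + U} = \frac{1}{\left(2404 - 4171\right) \left(-941 + \left(18 + 2 \cdot 0\right)\right) - 2535} = \frac{1}{- 1767 \left(-941 + \left(18 + 0\right)\right) - 2535} = \frac{1}{- 1767 \left(-941 + 18\right) - 2535} = \frac{1}{\left(-1767\right) \left(-923\right) - 2535} = \frac{1}{1630941 - 2535} = \frac{1}{1628406}$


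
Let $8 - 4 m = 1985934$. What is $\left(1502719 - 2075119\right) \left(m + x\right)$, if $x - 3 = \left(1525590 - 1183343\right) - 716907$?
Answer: $498639677400$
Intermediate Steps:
$m = - \frac{992963}{2}$ ($m = 2 - \frac{992967}{2} = - \frac{992963}{2} \approx -4.9648 \cdot 10^{5}$)
$x = -374657$ ($x = 3 + \left(\left(1525590 - 1183343\right) - 716907\right) = 3 + \left(342247 - 716907\right) = 3 - 374660 = -374657$)
$\left(1502719 - 2075119\right) \left(m + x\right) = \left(1502719 - 2075119\right) \left(- \frac{992963}{2} - 374657\right) = \left(-572400\right) \left(- \frac{1742277}{2}\right) = 498639677400$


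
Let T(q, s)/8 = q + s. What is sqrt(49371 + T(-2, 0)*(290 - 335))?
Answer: sqrt(50091) ≈ 223.81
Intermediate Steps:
T(q, s) = 8*q + 8*s (T(q, s) = 8*(q + s) = 8*q + 8*s)
sqrt(49371 + T(-2, 0)*(290 - 335)) = sqrt(49371 + (8*(-2) + 8*0)*(290 - 335)) = sqrt(49371 + (-16 + 0)*(-45)) = sqrt(49371 - 16*(-45)) = sqrt(49371 + 720) = sqrt(50091)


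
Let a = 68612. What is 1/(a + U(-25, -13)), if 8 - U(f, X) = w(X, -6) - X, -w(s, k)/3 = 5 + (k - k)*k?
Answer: 1/68622 ≈ 1.4573e-5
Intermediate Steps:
w(s, k) = -15 (w(s, k) = -3*(5 + (k - k)*k) = -3*(5 + 0*k) = -3*(5 + 0) = -3*5 = -15)
U(f, X) = 23 + X (U(f, X) = 8 - (-15 - X) = 8 + (15 + X) = 23 + X)
1/(a + U(-25, -13)) = 1/(68612 + (23 - 13)) = 1/(68612 + 10) = 1/68622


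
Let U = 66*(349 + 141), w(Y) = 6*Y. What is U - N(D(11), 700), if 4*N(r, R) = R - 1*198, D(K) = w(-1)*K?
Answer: 64429/2 ≈ 32215.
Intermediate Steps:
D(K) = -6*K (D(K) = (6*(-1))*K = -6*K)
U = 32340 (U = 66*490 = 32340)
N(r, R) = -99/2 + R/4 (N(r, R) = (R - 1*198)/4 = (R - 198)/4 = (-198 + R)/4 = -99/2 + R/4)
U - N(D(11), 700) = 32340 - (-99/2 + (¼)*700) = 32340 - (-99/2 + 175) = 32340 - 1*251/2 = 32340 - 251/2 = 64429/2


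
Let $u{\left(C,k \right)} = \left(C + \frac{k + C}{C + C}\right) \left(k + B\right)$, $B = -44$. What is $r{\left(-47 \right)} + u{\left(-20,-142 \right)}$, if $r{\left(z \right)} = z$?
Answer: $\frac{29197}{10} \approx 2919.7$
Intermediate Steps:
$u{\left(C,k \right)} = \left(-44 + k\right) \left(C + \frac{C + k}{2 C}\right)$ ($u{\left(C,k \right)} = \left(C + \frac{k + C}{C + C}\right) \left(k - 44\right) = \left(C + \frac{C + k}{2 C}\right) \left(-44 + k\right) = \left(-44 + k\right) \left(C + \frac{C + k}{2 C}\right)$)
$r{\left(-47 \right)} + u{\left(-20,-142 \right)} = -47 + \frac{\left(-142\right)^{2} - -6248 - 20 \left(-44 - 142 - -1760 + 2 \left(-20\right) \left(-142\right)\right)}{2 \left(-20\right)} = -47 + \frac{1}{2} \left(- \frac{1}{20}\right) \left(20164 + 6248 - 20 \left(-44 - 142 + 1760 + 5680\right)\right) = -47 + \frac{1}{2} \left(- \frac{1}{20}\right) \left(20164 + 6248 - 145080\right) = -47 + \frac{1}{2} \left(- \frac{1}{20}\right) \left(-118668\right) = -47 + \frac{29667}{10} = \frac{29197}{10}$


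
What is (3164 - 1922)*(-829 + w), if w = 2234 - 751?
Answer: 812268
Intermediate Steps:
w = 1483
(3164 - 1922)*(-829 + w) = (3164 - 1922)*(-829 + 1483) = 1242*654 = 812268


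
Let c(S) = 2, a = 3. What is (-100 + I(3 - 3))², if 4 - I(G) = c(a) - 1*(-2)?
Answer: 10000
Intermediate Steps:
I(G) = 0 (I(G) = 4 - (2 - 1*(-2)) = 4 - (2 + 2) = 4 - 1*4 = 4 - 4 = 0)
(-100 + I(3 - 3))² = (-100 + 0)² = (-100)² = 10000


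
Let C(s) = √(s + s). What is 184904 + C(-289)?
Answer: 184904 + 17*I*√2 ≈ 1.849e+5 + 24.042*I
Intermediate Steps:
C(s) = √2*√s (C(s) = √(2*s) = √2*√s)
184904 + C(-289) = 184904 + √2*√(-289) = 184904 + √2*(17*I) = 184904 + 17*I*√2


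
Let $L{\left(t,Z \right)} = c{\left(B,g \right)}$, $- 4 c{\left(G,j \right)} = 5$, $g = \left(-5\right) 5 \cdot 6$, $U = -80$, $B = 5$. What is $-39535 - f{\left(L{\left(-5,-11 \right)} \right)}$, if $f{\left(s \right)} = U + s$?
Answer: $- \frac{157815}{4} \approx -39454.0$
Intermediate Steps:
$g = -150$ ($g = \left(-25\right) 6 = -150$)
$c{\left(G,j \right)} = - \frac{5}{4}$ ($c{\left(G,j \right)} = \left(- \frac{1}{4}\right) 5 = - \frac{5}{4}$)
$L{\left(t,Z \right)} = - \frac{5}{4}$
$f{\left(s \right)} = -80 + s$
$-39535 - f{\left(L{\left(-5,-11 \right)} \right)} = -39535 - \left(-80 - \frac{5}{4}\right) = -39535 - - \frac{325}{4} = -39535 + \frac{325}{4} = - \frac{157815}{4}$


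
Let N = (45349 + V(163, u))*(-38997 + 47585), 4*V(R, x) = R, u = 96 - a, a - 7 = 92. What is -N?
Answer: -389807173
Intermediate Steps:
a = 99 (a = 7 + 92 = 99)
u = -3 (u = 96 - 1*99 = 96 - 99 = -3)
V(R, x) = R/4
N = 389807173 (N = (45349 + (1/4)*163)*(-38997 + 47585) = (45349 + 163/4)*8588 = (181559/4)*8588 = 389807173)
-N = -1*389807173 = -389807173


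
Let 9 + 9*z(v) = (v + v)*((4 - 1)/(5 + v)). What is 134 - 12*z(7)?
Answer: 424/3 ≈ 141.33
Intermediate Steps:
z(v) = -1 + 2*v/(3*(5 + v)) (z(v) = -1 + ((v + v)*((4 - 1)/(5 + v)))/9 = -1 + ((2*v)*(3/(5 + v)))/9 = -1 + (6*v/(5 + v))/9 = -1 + 2*v/(3*(5 + v)))
134 - 12*z(7) = 134 - 4*(-15 - 1*7)/(5 + 7) = 134 - 4*(-15 - 7)/12 = 134 - 4*(-22)/12 = 134 - 12*(-11/18) = 134 + 22/3 = 424/3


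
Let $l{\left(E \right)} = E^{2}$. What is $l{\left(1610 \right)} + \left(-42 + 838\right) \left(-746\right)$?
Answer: $1998284$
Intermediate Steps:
$l{\left(1610 \right)} + \left(-42 + 838\right) \left(-746\right) = 1610^{2} + \left(-42 + 838\right) \left(-746\right) = 2592100 + 796 \left(-746\right) = 2592100 - 593816 = 1998284$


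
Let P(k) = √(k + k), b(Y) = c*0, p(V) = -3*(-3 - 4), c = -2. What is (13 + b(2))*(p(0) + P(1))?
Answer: 273 + 13*√2 ≈ 291.38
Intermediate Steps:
p(V) = 21 (p(V) = -3*(-7) = 21)
b(Y) = 0 (b(Y) = -2*0 = 0)
P(k) = √2*√k (P(k) = √(2*k) = √2*√k)
(13 + b(2))*(p(0) + P(1)) = (13 + 0)*(21 + √2*√1) = 13*(21 + √2*1) = 13*(21 + √2) = 273 + 13*√2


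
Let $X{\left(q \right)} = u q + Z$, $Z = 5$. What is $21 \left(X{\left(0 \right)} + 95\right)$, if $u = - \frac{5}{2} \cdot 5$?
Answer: $2100$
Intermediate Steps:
$u = - \frac{25}{2}$ ($u = \left(-5\right) \frac{1}{2} \cdot 5 = \left(- \frac{5}{2}\right) 5 = - \frac{25}{2} \approx -12.5$)
$X{\left(q \right)} = 5 - \frac{25 q}{2}$ ($X{\left(q \right)} = - \frac{25 q}{2} + 5 = 5 - \frac{25 q}{2}$)
$21 \left(X{\left(0 \right)} + 95\right) = 21 \left(\left(5 - 0\right) + 95\right) = 21 \left(\left(5 + 0\right) + 95\right) = 21 \left(5 + 95\right) = 21 \cdot 100 = 2100$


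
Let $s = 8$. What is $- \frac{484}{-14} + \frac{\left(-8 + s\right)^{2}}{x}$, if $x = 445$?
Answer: $\frac{242}{7} \approx 34.571$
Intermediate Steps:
$- \frac{484}{-14} + \frac{\left(-8 + s\right)^{2}}{x} = - \frac{484}{-14} + \frac{\left(-8 + 8\right)^{2}}{445} = \left(-484\right) \left(- \frac{1}{14}\right) + 0^{2} \cdot \frac{1}{445} = \frac{242}{7} + 0 \cdot \frac{1}{445} = \frac{242}{7} + 0 = \frac{242}{7}$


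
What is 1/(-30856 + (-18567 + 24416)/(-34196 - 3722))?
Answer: -37918/1170003657 ≈ -3.2408e-5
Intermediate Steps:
1/(-30856 + (-18567 + 24416)/(-34196 - 3722)) = 1/(-30856 + 5849/(-37918)) = 1/(-30856 + 5849*(-1/37918)) = 1/(-30856 - 5849/37918) = 1/(-1170003657/37918) = -37918/1170003657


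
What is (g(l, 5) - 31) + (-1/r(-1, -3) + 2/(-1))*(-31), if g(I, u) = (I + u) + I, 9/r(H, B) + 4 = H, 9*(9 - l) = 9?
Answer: 313/9 ≈ 34.778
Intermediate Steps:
l = 8 (l = 9 - ⅑*9 = 9 - 1 = 8)
r(H, B) = 9/(-4 + H)
g(I, u) = u + 2*I
(g(l, 5) - 31) + (-1/r(-1, -3) + 2/(-1))*(-31) = ((5 + 2*8) - 31) + (-1/(9/(-4 - 1)) + 2/(-1))*(-31) = ((5 + 16) - 31) + (-1/(9/(-5)) + 2*(-1))*(-31) = (21 - 31) + (-1/(9*(-⅕)) - 2)*(-31) = -10 + (-1/(-9/5) - 2)*(-31) = -10 + (-1*(-5/9) - 2)*(-31) = -10 + (5/9 - 2)*(-31) = -10 - 13/9*(-31) = -10 + 403/9 = 313/9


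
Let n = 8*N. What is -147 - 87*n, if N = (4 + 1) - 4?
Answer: -843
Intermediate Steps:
N = 1 (N = 5 - 4 = 1)
n = 8 (n = 8*1 = 8)
-147 - 87*n = -147 - 87*8 = -147 - 696 = -843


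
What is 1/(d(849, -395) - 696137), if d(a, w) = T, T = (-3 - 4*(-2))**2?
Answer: -1/696112 ≈ -1.4366e-6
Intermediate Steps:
T = 25 (T = (-3 + 8)**2 = 5**2 = 25)
d(a, w) = 25
1/(d(849, -395) - 696137) = 1/(25 - 696137) = 1/(-696112) = -1/696112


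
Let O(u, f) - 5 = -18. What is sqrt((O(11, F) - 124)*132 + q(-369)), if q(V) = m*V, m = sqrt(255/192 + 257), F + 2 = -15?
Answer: sqrt(-289344 - 2214*sqrt(1837))/4 ≈ 154.97*I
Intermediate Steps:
F = -17 (F = -2 - 15 = -17)
O(u, f) = -13 (O(u, f) = 5 - 18 = -13)
m = 3*sqrt(1837)/8 (m = sqrt(255*(1/192) + 257) = sqrt(85/64 + 257) = sqrt(16533/64) = 3*sqrt(1837)/8 ≈ 16.073)
q(V) = 3*V*sqrt(1837)/8 (q(V) = (3*sqrt(1837)/8)*V = 3*V*sqrt(1837)/8)
sqrt((O(11, F) - 124)*132 + q(-369)) = sqrt((-13 - 124)*132 + (3/8)*(-369)*sqrt(1837)) = sqrt(-137*132 - 1107*sqrt(1837)/8) = sqrt(-18084 - 1107*sqrt(1837)/8)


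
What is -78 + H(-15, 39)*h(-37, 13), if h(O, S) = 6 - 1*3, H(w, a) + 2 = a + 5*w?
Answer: -192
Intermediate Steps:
H(w, a) = -2 + a + 5*w (H(w, a) = -2 + (a + 5*w) = -2 + a + 5*w)
h(O, S) = 3 (h(O, S) = 6 - 3 = 3)
-78 + H(-15, 39)*h(-37, 13) = -78 + (-2 + 39 + 5*(-15))*3 = -78 + (-2 + 39 - 75)*3 = -78 - 38*3 = -78 - 114 = -192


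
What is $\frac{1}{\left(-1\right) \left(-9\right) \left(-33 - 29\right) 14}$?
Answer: $- \frac{1}{7812} \approx -0.00012801$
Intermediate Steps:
$\frac{1}{\left(-1\right) \left(-9\right) \left(-33 - 29\right) 14} = \frac{1}{9 \left(-62\right) 14} = \frac{1}{\left(-558\right) 14} = \frac{1}{-7812} = - \frac{1}{7812}$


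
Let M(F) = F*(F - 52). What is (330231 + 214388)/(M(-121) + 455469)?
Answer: 544619/476402 ≈ 1.1432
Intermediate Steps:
M(F) = F*(-52 + F)
(330231 + 214388)/(M(-121) + 455469) = (330231 + 214388)/(-121*(-52 - 121) + 455469) = 544619/(-121*(-173) + 455469) = 544619/(20933 + 455469) = 544619/476402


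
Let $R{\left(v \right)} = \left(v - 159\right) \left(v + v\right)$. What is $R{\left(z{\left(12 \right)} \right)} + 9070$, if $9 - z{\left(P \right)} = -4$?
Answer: $5274$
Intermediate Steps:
$z{\left(P \right)} = 13$ ($z{\left(P \right)} = 9 - -4 = 9 + 4 = 13$)
$R{\left(v \right)} = 2 v \left(-159 + v\right)$ ($R{\left(v \right)} = \left(-159 + v\right) 2 v = 2 v \left(-159 + v\right)$)
$R{\left(z{\left(12 \right)} \right)} + 9070 = 2 \cdot 13 \left(-159 + 13\right) + 9070 = 2 \cdot 13 \left(-146\right) + 9070 = -3796 + 9070 = 5274$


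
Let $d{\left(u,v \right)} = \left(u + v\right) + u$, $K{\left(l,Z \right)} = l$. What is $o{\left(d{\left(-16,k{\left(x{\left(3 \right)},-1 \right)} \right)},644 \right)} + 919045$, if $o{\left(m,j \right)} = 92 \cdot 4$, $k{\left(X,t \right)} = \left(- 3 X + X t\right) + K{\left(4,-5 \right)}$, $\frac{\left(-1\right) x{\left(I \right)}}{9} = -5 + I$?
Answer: $919413$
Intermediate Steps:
$x{\left(I \right)} = 45 - 9 I$ ($x{\left(I \right)} = - 9 \left(-5 + I\right) = 45 - 9 I$)
$k{\left(X,t \right)} = 4 - 3 X + X t$ ($k{\left(X,t \right)} = \left(- 3 X + X t\right) + 4 = 4 - 3 X + X t$)
$d{\left(u,v \right)} = v + 2 u$
$o{\left(m,j \right)} = 368$
$o{\left(d{\left(-16,k{\left(x{\left(3 \right)},-1 \right)} \right)},644 \right)} + 919045 = 368 + 919045 = 919413$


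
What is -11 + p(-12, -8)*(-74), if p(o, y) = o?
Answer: 877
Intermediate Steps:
-11 + p(-12, -8)*(-74) = -11 - 12*(-74) = -11 + 888 = 877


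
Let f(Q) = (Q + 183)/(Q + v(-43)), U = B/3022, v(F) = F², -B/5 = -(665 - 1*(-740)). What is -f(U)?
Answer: -560051/5594703 ≈ -0.10010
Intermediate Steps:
B = 7025 (B = -(-5)*(665 - 1*(-740)) = -(-5)*(665 + 740) = -(-5)*1405 = -5*(-1405) = 7025)
U = 7025/3022 ≈ 2.3246
f(Q) = (183 + Q)/(1849 + Q) (f(Q) = (Q + 183)/(Q + (-43)²) = (183 + Q)/(Q + 1849) = (183 + Q)/(1849 + Q))
-f(U) = -(183 + 7025/3022)/(1849 + 7025/3022) = -560051/(5594703/3022*3022) = -3022*560051/(5594703*3022) = -1*560051/5594703 = -560051/5594703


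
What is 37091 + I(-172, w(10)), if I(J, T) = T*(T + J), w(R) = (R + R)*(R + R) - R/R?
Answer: 127664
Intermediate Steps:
w(R) = -1 + 4*R² (w(R) = (2*R)*(2*R) - 1*1 = 4*R² - 1 = -1 + 4*R²)
I(J, T) = T*(J + T)
37091 + I(-172, w(10)) = 37091 + (-1 + 4*10²)*(-172 + (-1 + 4*10²)) = 37091 + (-1 + 4*100)*(-172 + (-1 + 4*100)) = 37091 + (-1 + 400)*(-172 + (-1 + 400)) = 37091 + 399*(-172 + 399) = 37091 + 399*227 = 37091 + 90573 = 127664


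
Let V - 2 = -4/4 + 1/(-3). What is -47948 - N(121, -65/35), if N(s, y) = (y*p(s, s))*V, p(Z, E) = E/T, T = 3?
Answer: -3017578/63 ≈ -47898.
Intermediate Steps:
V = ⅔ (V = 2 + (-4/4 + 1/(-3)) = 2 + (-4*¼ + 1*(-⅓)) = 2 + (-1 - ⅓) = 2 - 4/3 = ⅔ ≈ 0.66667)
p(Z, E) = E/3
N(s, y) = 2*s*y/9 (N(s, y) = (y*(s/3))*(⅔) = (s*y/3)*(⅔) = 2*s*y/9)
-47948 - N(121, -65/35) = -47948 - 2*121*(-65/35)/9 = -47948 - 2*121*(-65*1/35)/9 = -47948 - 2*121*(-13)/(9*7) = -47948 - 1*(-3146/63) = -47948 + 3146/63 = -3017578/63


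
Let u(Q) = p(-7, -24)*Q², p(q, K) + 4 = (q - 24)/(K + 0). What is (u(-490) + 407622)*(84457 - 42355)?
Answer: -10216001181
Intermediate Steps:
p(q, K) = -4 + (-24 + q)/K (p(q, K) = -4 + (q - 24)/(K + 0) = -4 + (-24 + q)/K)
u(Q) = -65*Q²/24 (u(Q) = ((-24 - 7 - 4*(-24))/(-24))*Q² = (-(-24 - 7 + 96)/24)*Q² = (-1/24*65)*Q² = -65*Q²/24)
(u(-490) + 407622)*(84457 - 42355) = (-65/24*(-490)² + 407622)*(84457 - 42355) = (-65/24*240100 + 407622)*42102 = (-3901625/6 + 407622)*42102 = -1455893/6*42102 = -10216001181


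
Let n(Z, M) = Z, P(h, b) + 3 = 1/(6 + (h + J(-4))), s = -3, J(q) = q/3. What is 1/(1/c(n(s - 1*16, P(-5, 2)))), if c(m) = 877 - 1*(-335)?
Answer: 1212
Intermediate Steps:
J(q) = q/3 (J(q) = q*(⅓) = q/3)
P(h, b) = -3 + 1/(14/3 + h) (P(h, b) = -3 + 1/(6 + (h + (⅓)*(-4))) = -3 + 1/(6 + (h - 4/3)) = -3 + 1/(6 + (-4/3 + h)) = -3 + 1/(14/3 + h))
c(m) = 1212 (c(m) = 877 + 335 = 1212)
1/(1/c(n(s - 1*16, P(-5, 2)))) = 1/(1/1212) = 1212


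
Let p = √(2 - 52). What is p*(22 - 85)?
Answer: -315*I*√2 ≈ -445.48*I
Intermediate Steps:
p = 5*I*√2 (p = √(-50) = 5*I*√2 ≈ 7.0711*I)
p*(22 - 85) = (5*I*√2)*(22 - 85) = (5*I*√2)*(-63) = -315*I*√2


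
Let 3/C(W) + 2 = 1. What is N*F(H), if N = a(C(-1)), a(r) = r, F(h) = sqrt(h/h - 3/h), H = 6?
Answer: -3*sqrt(2)/2 ≈ -2.1213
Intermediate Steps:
C(W) = -3 (C(W) = 3/(-2 + 1) = 3/(-1) = 3*(-1) = -3)
F(h) = sqrt(1 - 3/h)
N = -3
N*F(H) = -3*sqrt(6)*sqrt(-3 + 6)/6 = -3*sqrt(2)/2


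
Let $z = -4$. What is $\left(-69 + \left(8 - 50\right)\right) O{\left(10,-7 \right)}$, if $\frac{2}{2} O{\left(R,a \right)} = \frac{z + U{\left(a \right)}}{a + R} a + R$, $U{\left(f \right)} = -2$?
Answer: $-2664$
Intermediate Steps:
$O{\left(R,a \right)} = R - \frac{6 a}{R + a}$ ($O{\left(R,a \right)} = \frac{-4 - 2}{a + R} a + R = - \frac{6}{R + a} a + R = - \frac{6 a}{R + a} + R = R - \frac{6 a}{R + a}$)
$\left(-69 + \left(8 - 50\right)\right) O{\left(10,-7 \right)} = \left(-69 + \left(8 - 50\right)\right) \frac{10^{2} - -42 + 10 \left(-7\right)}{10 - 7} = \left(-69 - 42\right) \frac{100 + 42 - 70}{3} = - 111 \cdot \frac{1}{3} \cdot 72 = \left(-111\right) 24 = -2664$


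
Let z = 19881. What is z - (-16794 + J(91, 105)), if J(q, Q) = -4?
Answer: 36679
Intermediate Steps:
z - (-16794 + J(91, 105)) = 19881 - (-16794 - 4) = 19881 - 1*(-16798) = 19881 + 16798 = 36679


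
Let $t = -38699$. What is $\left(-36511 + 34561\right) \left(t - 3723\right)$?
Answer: $82722900$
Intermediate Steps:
$\left(-36511 + 34561\right) \left(t - 3723\right) = \left(-36511 + 34561\right) \left(-38699 - 3723\right) = \left(-1950\right) \left(-42422\right) = 82722900$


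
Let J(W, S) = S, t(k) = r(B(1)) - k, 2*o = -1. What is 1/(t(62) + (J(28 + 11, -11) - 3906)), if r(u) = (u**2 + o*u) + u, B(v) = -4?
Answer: -1/3965 ≈ -0.00025221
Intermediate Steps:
o = -1/2 (o = (1/2)*(-1) = -1/2 ≈ -0.50000)
r(u) = u**2 + u/2 (r(u) = (u**2 - u/2) + u = u**2 + u/2)
t(k) = 14 - k (t(k) = -4*(1/2 - 4) - k = -4*(-7/2) - k = 14 - k)
1/(t(62) + (J(28 + 11, -11) - 3906)) = 1/((14 - 1*62) + (-11 - 3906)) = 1/((14 - 62) - 3917) = 1/(-48 - 3917) = 1/(-3965) = -1/3965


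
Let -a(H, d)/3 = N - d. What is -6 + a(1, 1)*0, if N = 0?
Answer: -6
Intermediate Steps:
a(H, d) = 3*d (a(H, d) = -3*(0 - d) = -(-3)*d = 3*d)
-6 + a(1, 1)*0 = -6 + (3*1)*0 = -6 + 3*0 = -6 + 0 = -6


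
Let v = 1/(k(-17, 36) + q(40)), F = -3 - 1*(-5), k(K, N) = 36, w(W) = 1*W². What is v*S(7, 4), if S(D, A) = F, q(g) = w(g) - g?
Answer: 1/798 ≈ 0.0012531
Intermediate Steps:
w(W) = W²
F = 2 (F = -3 + 5 = 2)
q(g) = g² - g
v = 1/1596 (v = 1/(36 + 40*(-1 + 40)) = 1/(36 + 40*39) = 1/(36 + 1560) = 1/1596 ≈ 0.00062657)
S(D, A) = 2
v*S(7, 4) = (1/1596)*2 = 1/798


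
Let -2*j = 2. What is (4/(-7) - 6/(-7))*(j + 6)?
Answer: 10/7 ≈ 1.4286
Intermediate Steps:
j = -1 (j = -½*2 = -1)
(4/(-7) - 6/(-7))*(j + 6) = (4/(-7) - 6/(-7))*(-1 + 6) = (4*(-⅐) - 6*(-⅐))*5 = (-4/7 + 6/7)*5 = (2/7)*5 = 10/7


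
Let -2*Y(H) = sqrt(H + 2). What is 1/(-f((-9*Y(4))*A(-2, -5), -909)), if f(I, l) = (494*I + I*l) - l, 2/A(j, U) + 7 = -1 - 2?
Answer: 202/2385 - 83*sqrt(6)/2385 ≈ -0.00054828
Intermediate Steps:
Y(H) = -sqrt(2 + H)/2 (Y(H) = -sqrt(H + 2)/2 = -sqrt(2 + H)/2)
A(j, U) = -1/5 (A(j, U) = 2/(-7 + (-1 - 2)) = 2/(-7 - 3) = 2/(-10) = 2*(-1/10) = -1/5)
f(I, l) = -l + 494*I + I*l
1/(-f((-9*Y(4))*A(-2, -5), -909)) = 1/(-(-1*(-909) + 494*(-(-9)*sqrt(2 + 4)/2*(-1/5)) + (-(-9)*sqrt(2 + 4)/2*(-1/5))*(-909))) = 1/(-(909 + 494*(-(-9)*sqrt(6)/2*(-1/5)) + (-(-9)*sqrt(6)/2*(-1/5))*(-909))) = 1/(-(909 + 494*((9*sqrt(6)/2)*(-1/5)) + ((9*sqrt(6)/2)*(-1/5))*(-909))) = 1/(-(909 + 494*(-9*sqrt(6)/10) - 9*sqrt(6)/10*(-909))) = 1/(-(909 - 2223*sqrt(6)/5 + 8181*sqrt(6)/10)) = 1/(-(909 + 747*sqrt(6)/2)) = 1/(-909 - 747*sqrt(6)/2)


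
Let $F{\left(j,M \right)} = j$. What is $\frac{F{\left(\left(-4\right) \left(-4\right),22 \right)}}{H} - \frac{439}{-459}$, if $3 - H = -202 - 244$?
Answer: $\frac{204455}{206091} \approx 0.99206$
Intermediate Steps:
$H = 449$ ($H = 3 - \left(-202 - 244\right) = 3 - -446 = 3 + 446 = 449$)
$\frac{F{\left(\left(-4\right) \left(-4\right),22 \right)}}{H} - \frac{439}{-459} = \frac{\left(-4\right) \left(-4\right)}{449} - \frac{439}{-459} = 16 \cdot \frac{1}{449} - - \frac{439}{459} = \frac{16}{449} + \frac{439}{459} = \frac{204455}{206091}$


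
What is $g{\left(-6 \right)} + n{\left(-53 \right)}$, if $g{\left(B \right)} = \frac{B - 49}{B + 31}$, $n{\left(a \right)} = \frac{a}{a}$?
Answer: $- \frac{6}{5} \approx -1.2$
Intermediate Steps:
$n{\left(a \right)} = 1$
$g{\left(B \right)} = \frac{-49 + B}{31 + B}$
$g{\left(-6 \right)} + n{\left(-53 \right)} = \frac{-49 - 6}{31 - 6} + 1 = \frac{1}{25} \left(-55\right) + 1 = - \frac{11}{5} + 1 = - \frac{6}{5}$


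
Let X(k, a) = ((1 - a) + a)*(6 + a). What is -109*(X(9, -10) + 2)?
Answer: 218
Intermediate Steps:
X(k, a) = 6 + a (X(k, a) = 1*(6 + a) = 6 + a)
-109*(X(9, -10) + 2) = -109*((6 - 10) + 2) = -109*(-4 + 2) = -109*(-2) = 218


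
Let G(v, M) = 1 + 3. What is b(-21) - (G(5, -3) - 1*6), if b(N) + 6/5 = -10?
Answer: -46/5 ≈ -9.2000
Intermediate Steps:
G(v, M) = 4
b(N) = -56/5 (b(N) = -6/5 - 10 = -56/5)
b(-21) - (G(5, -3) - 1*6) = -56/5 - (4 - 1*6) = -56/5 - (4 - 6) = -56/5 - 1*(-2) = -56/5 + 2 = -46/5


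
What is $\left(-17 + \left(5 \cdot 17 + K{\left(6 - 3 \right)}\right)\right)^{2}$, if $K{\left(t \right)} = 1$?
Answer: $4761$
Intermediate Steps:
$\left(-17 + \left(5 \cdot 17 + K{\left(6 - 3 \right)}\right)\right)^{2} = \left(-17 + \left(5 \cdot 17 + 1\right)\right)^{2} = \left(-17 + \left(85 + 1\right)\right)^{2} = \left(-17 + 86\right)^{2} = 69^{2} = 4761$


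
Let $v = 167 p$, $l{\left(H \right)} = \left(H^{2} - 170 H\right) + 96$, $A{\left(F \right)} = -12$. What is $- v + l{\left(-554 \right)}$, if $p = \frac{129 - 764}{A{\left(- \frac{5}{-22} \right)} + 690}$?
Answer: $\frac{272114221}{678} \approx 4.0135 \cdot 10^{5}$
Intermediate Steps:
$p = - \frac{635}{678}$ ($p = \frac{129 - 764}{-12 + 690} = - \frac{635}{678} \approx -0.93658$)
$l{\left(H \right)} = 96 + H^{2} - 170 H$
$v = - \frac{106045}{678}$ ($v = 167 \left(- \frac{635}{678}\right) = - \frac{106045}{678} \approx -156.41$)
$- v + l{\left(-554 \right)} = \left(-1\right) \left(- \frac{106045}{678}\right) + \left(96 + \left(-554\right)^{2} - -94180\right) = \frac{106045}{678} + \left(96 + 306916 + 94180\right) = \frac{106045}{678} + 401192 = \frac{272114221}{678}$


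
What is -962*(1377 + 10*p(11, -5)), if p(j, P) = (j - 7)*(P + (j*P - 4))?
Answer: 1138046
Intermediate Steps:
p(j, P) = (-7 + j)*(-4 + P + P*j) (p(j, P) = (-7 + j)*(P + (P*j - 4)) = (-7 + j)*(P + (-4 + P*j)) = (-7 + j)*(-4 + P + P*j))
-962*(1377 + 10*p(11, -5)) = -962*(1377 + 10*(28 - 7*(-5) - 4*11 - 5*11**2 - 6*(-5)*11)) = -962*(1377 + 10*(28 + 35 - 44 - 5*121 + 330)) = -962*(1377 + 10*(28 + 35 - 44 - 605 + 330)) = -962*(1377 + 10*(-256)) = -962*(1377 - 2560) = -962*(-1183) = 1138046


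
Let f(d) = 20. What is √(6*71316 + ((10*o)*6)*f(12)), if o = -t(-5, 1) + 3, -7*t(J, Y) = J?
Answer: 2*√5275326/7 ≈ 656.23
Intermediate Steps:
t(J, Y) = -J/7
o = 16/7 (o = -(-1)*(-5)/7 + 3 = -1*5/7 + 3 = -5/7 + 3 = 16/7 ≈ 2.2857)
√(6*71316 + ((10*o)*6)*f(12)) = √(6*71316 + ((10*(16/7))*6)*20) = √(427896 + ((160/7)*6)*20) = √(427896 + (960/7)*20) = √(427896 + 19200/7) = √(3014472/7) = 2*√5275326/7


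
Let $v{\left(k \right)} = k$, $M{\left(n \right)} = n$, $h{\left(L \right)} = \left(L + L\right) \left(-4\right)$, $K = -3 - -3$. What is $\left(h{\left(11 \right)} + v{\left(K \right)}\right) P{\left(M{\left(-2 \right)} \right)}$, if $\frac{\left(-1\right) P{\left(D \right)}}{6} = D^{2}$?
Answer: $2112$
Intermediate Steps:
$K = 0$ ($K = -3 + 3 = 0$)
$h{\left(L \right)} = - 8 L$ ($h{\left(L \right)} = 2 L \left(-4\right) = - 8 L$)
$P{\left(D \right)} = - 6 D^{2}$
$\left(h{\left(11 \right)} + v{\left(K \right)}\right) P{\left(M{\left(-2 \right)} \right)} = \left(\left(-8\right) 11 + 0\right) \left(- 6 \left(-2\right)^{2}\right) = \left(-88 + 0\right) \left(\left(-6\right) 4\right) = \left(-88\right) \left(-24\right) = 2112$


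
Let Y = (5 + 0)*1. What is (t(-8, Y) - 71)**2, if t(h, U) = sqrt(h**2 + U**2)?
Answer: (71 - sqrt(89))**2 ≈ 3790.4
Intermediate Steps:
Y = 5 (Y = 5*1 = 5)
t(h, U) = sqrt(U**2 + h**2)
(t(-8, Y) - 71)**2 = (sqrt(5**2 + (-8)**2) - 71)**2 = (sqrt(25 + 64) - 71)**2 = (sqrt(89) - 71)**2 = (-71 + sqrt(89))**2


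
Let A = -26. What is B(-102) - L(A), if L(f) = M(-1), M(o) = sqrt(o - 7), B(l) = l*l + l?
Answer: 10302 - 2*I*sqrt(2) ≈ 10302.0 - 2.8284*I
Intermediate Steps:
B(l) = l + l**2 (B(l) = l**2 + l = l + l**2)
M(o) = sqrt(-7 + o)
L(f) = 2*I*sqrt(2) (L(f) = sqrt(-7 - 1) = sqrt(-8) = 2*I*sqrt(2))
B(-102) - L(A) = -102*(1 - 102) - 2*I*sqrt(2) = -102*(-101) - 2*I*sqrt(2) = 10302 - 2*I*sqrt(2)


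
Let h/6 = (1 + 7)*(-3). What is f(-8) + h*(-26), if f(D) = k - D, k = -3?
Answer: 3749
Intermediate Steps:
f(D) = -3 - D
h = -144 (h = 6*((1 + 7)*(-3)) = 6*(8*(-3)) = 6*(-24) = -144)
f(-8) + h*(-26) = (-3 - 1*(-8)) - 144*(-26) = (-3 + 8) + 3744 = 5 + 3744 = 3749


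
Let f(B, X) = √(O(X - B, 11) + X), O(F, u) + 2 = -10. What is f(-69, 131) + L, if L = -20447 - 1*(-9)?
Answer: -20438 + √119 ≈ -20427.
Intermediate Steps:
O(F, u) = -12 (O(F, u) = -2 - 10 = -12)
f(B, X) = √(-12 + X)
L = -20438 (L = -20447 + 9 = -20438)
f(-69, 131) + L = √(-12 + 131) - 20438 = √119 - 20438 = -20438 + √119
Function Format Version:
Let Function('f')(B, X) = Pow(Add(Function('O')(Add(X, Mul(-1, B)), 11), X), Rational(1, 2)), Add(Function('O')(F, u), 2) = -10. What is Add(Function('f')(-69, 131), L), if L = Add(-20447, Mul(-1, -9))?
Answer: Add(-20438, Pow(119, Rational(1, 2))) ≈ -20427.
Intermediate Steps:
Function('O')(F, u) = -12 (Function('O')(F, u) = Add(-2, -10) = -12)
Function('f')(B, X) = Pow(Add(-12, X), Rational(1, 2))
L = -20438 (L = Add(-20447, 9) = -20438)
Add(Function('f')(-69, 131), L) = Add(Pow(Add(-12, 131), Rational(1, 2)), -20438) = Add(Pow(119, Rational(1, 2)), -20438) = Add(-20438, Pow(119, Rational(1, 2)))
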